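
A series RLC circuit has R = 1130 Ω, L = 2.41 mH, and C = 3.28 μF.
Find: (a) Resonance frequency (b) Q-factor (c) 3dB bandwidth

Step 1 — Resonance condition Im(Z)=0 gives ω₀ = 1/√(LC).
Step 2 — ω₀ = 1/√(0.00241·3.28e-06) = 1.125e+04 rad/s.
Step 3 — f₀ = ω₀/(2π) = 1790 Hz.
Step 4 — Series Q: Q = ω₀L/R = 1.125e+04·0.00241/1130 = 0.02399.
Step 5 — 3dB bandwidth: Δω = ω₀/Q = 4.689e+05 rad/s; BW = Δω/(2π) = 7.462e+04 Hz.

(a) f₀ = 1790 Hz  (b) Q = 0.02399  (c) BW = 7.462e+04 Hz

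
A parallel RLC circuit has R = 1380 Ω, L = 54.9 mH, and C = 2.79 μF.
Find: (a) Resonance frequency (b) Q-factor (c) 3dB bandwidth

Step 1 — Resonance: ω₀ = 1/√(LC) = 1/√(0.0549·2.79e-06) = 2555 rad/s.
Step 2 — f₀ = ω₀/(2π) = 406.7 Hz.
Step 3 — Parallel Q: Q = R/(ω₀L) = 1380/(2555·0.0549) = 9.838.
Step 4 — Bandwidth: Δω = ω₀/Q = 259.7 rad/s; BW = Δω/(2π) = 41.34 Hz.

(a) f₀ = 406.7 Hz  (b) Q = 9.838  (c) BW = 41.34 Hz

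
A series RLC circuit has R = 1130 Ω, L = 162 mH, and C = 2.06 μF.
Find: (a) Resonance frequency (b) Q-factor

Step 1 — Resonance condition Im(Z)=0 gives ω₀ = 1/√(LC).
Step 2 — ω₀ = 1/√(0.162·2.06e-06) = 1731 rad/s.
Step 3 — f₀ = ω₀/(2π) = 275.5 Hz.
Step 4 — Series Q: Q = ω₀L/R = 1731·0.162/1130 = 0.2482.

(a) f₀ = 275.5 Hz  (b) Q = 0.2482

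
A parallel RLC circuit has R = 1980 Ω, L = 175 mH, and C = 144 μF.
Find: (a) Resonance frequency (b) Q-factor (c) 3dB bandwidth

Step 1 — Resonance: ω₀ = 1/√(LC) = 1/√(0.175·0.000144) = 199.2 rad/s.
Step 2 — f₀ = ω₀/(2π) = 31.7 Hz.
Step 3 — Parallel Q: Q = R/(ω₀L) = 1980/(199.2·0.175) = 56.8.
Step 4 — Bandwidth: Δω = ω₀/Q = 3.507 rad/s; BW = Δω/(2π) = 0.5582 Hz.

(a) f₀ = 31.7 Hz  (b) Q = 56.8  (c) BW = 0.5582 Hz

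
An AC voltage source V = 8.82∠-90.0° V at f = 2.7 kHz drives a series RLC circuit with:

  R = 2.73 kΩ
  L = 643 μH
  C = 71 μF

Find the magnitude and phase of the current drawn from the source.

Step 1 — Angular frequency: ω = 2π·f = 2π·2700 = 1.696e+04 rad/s.
Step 2 — Component impedances:
  R: Z = R = 2730 Ω
  L: Z = jωL = j·1.696e+04·0.000643 = 0 + j10.91 Ω
  C: Z = 1/(jωC) = -j/(ω·C) = 0 - j0.8302 Ω
Step 3 — Series combination: Z_total = R + L + C = 2730 + j10.08 Ω = 2730∠0.2° Ω.
Step 4 — Source phasor: V = 8.82∠-90.0° V = 0 - j8.82 V.
Step 5 — Ohm's law: I = V / Z_total = (0 - j8.82) / (2730 + j10.08) = -1.193e-05 - j0.003231 A.
Step 6 — Convert to polar: |I| = 0.003231 A, ∠I = -90.2°.

I = 0.003231∠-90.2° A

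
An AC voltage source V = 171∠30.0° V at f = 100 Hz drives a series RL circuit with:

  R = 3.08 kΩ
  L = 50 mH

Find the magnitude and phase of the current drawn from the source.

Step 1 — Angular frequency: ω = 2π·f = 2π·100 = 628.3 rad/s.
Step 2 — Component impedances:
  R: Z = R = 3080 Ω
  L: Z = jωL = j·628.3·0.05 = 0 + j31.42 Ω
Step 3 — Series combination: Z_total = R + L = 3080 + j31.42 Ω = 3080∠0.6° Ω.
Step 4 — Source phasor: V = 171∠30.0° V = 148.1 + j85.5 V.
Step 5 — Ohm's law: I = V / Z_total = (148.1 + j85.5) / (3080 + j31.42) = 0.04836 + j0.02727 A.
Step 6 — Convert to polar: |I| = 0.05552 A, ∠I = 29.4°.

I = 0.05552∠29.4° A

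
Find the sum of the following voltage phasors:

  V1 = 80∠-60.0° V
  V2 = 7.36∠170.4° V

Step 1 — Convert each phasor to rectangular form:
  V1 = 80·(cos(-60.0°) + j·sin(-60.0°)) = 40 - j69.28 V
  V2 = 7.36·(cos(170.4°) + j·sin(170.4°)) = -7.257 + j1.227 V
Step 2 — Sum components: V_total = 32.74 - j68.05 V.
Step 3 — Convert to polar: |V_total| = 75.52 V, ∠V_total = -64.3°.

V_total = 75.52∠-64.3° V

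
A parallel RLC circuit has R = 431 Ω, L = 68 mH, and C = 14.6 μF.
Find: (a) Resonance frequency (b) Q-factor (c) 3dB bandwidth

Step 1 — Resonance: ω₀ = 1/√(LC) = 1/√(0.068·1.46e-05) = 1004 rad/s.
Step 2 — f₀ = ω₀/(2π) = 159.7 Hz.
Step 3 — Parallel Q: Q = R/(ω₀L) = 431/(1004·0.068) = 6.315.
Step 4 — Bandwidth: Δω = ω₀/Q = 158.9 rad/s; BW = Δω/(2π) = 25.29 Hz.

(a) f₀ = 159.7 Hz  (b) Q = 6.315  (c) BW = 25.29 Hz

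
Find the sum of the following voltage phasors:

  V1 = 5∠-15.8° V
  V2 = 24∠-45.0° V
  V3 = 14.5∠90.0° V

Step 1 — Convert each phasor to rectangular form:
  V1 = 5·(cos(-15.8°) + j·sin(-15.8°)) = 4.811 - j1.361 V
  V2 = 24·(cos(-45.0°) + j·sin(-45.0°)) = 16.97 - j16.97 V
  V3 = 14.5·(cos(90.0°) + j·sin(90.0°)) = 0 + j14.5 V
Step 2 — Sum components: V_total = 21.78 - j3.832 V.
Step 3 — Convert to polar: |V_total| = 22.12 V, ∠V_total = -10.0°.

V_total = 22.12∠-10.0° V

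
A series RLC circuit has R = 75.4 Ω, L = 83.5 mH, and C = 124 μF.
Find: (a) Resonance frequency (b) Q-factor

Step 1 — Resonance condition Im(Z)=0 gives ω₀ = 1/√(LC).
Step 2 — ω₀ = 1/√(0.0835·0.000124) = 310.8 rad/s.
Step 3 — f₀ = ω₀/(2π) = 49.46 Hz.
Step 4 — Series Q: Q = ω₀L/R = 310.8·0.0835/75.4 = 0.3442.

(a) f₀ = 49.46 Hz  (b) Q = 0.3442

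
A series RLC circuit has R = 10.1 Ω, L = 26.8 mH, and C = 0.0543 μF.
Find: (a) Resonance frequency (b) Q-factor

Step 1 — Resonance condition Im(Z)=0 gives ω₀ = 1/√(LC).
Step 2 — ω₀ = 1/√(0.0268·5.43e-08) = 2.621e+04 rad/s.
Step 3 — f₀ = ω₀/(2π) = 4172 Hz.
Step 4 — Series Q: Q = ω₀L/R = 2.621e+04·0.0268/10.1 = 69.56.

(a) f₀ = 4172 Hz  (b) Q = 69.56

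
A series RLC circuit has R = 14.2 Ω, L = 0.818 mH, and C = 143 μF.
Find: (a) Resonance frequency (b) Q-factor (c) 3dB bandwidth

Step 1 — Resonance condition Im(Z)=0 gives ω₀ = 1/√(LC).
Step 2 — ω₀ = 1/√(0.000818·0.000143) = 2924 rad/s.
Step 3 — f₀ = ω₀/(2π) = 465.3 Hz.
Step 4 — Series Q: Q = ω₀L/R = 2924·0.000818/14.2 = 0.1684.
Step 5 — 3dB bandwidth: Δω = ω₀/Q = 1.736e+04 rad/s; BW = Δω/(2π) = 2763 Hz.

(a) f₀ = 465.3 Hz  (b) Q = 0.1684  (c) BW = 2763 Hz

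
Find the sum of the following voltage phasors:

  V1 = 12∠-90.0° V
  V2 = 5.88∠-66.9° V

Step 1 — Convert each phasor to rectangular form:
  V1 = 12·(cos(-90.0°) + j·sin(-90.0°)) = 0 - j12 V
  V2 = 5.88·(cos(-66.9°) + j·sin(-66.9°)) = 2.307 - j5.409 V
Step 2 — Sum components: V_total = 2.307 - j17.41 V.
Step 3 — Convert to polar: |V_total| = 17.56 V, ∠V_total = -82.5°.

V_total = 17.56∠-82.5° V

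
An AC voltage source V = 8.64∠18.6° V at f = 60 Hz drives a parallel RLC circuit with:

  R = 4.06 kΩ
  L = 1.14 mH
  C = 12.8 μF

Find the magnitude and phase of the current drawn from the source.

Step 1 — Angular frequency: ω = 2π·f = 2π·60 = 377 rad/s.
Step 2 — Component impedances:
  R: Z = R = 4060 Ω
  L: Z = jωL = j·377·0.00114 = 0 + j0.4298 Ω
  C: Z = 1/(jωC) = -j/(ω·C) = 0 - j207.2 Ω
Step 3 — Parallel combination: 1/Z_total = 1/R + 1/L + 1/C; Z_total = 4.568e-05 + j0.4307 Ω = 0.4307∠90.0° Ω.
Step 4 — Source phasor: V = 8.64∠18.6° V = 8.189 + j2.756 V.
Step 5 — Ohm's law: I = V / Z_total = (8.189 + j2.756) / (4.568e-05 + j0.4307) = 6.401 - j19.01 A.
Step 6 — Convert to polar: |I| = 20.06 A, ∠I = -71.4°.

I = 20.06∠-71.4° A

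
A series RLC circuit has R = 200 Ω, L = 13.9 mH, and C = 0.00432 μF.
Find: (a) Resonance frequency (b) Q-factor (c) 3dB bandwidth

Step 1 — Resonance: ω₀ = 1/√(LC) = 1/√(0.0139·4.32e-09) = 1.29e+05 rad/s.
Step 2 — f₀ = ω₀/(2π) = 2.054e+04 Hz.
Step 3 — Series Q: Q = ω₀L/R = 1.29e+05·0.0139/200 = 8.969.
Step 4 — Bandwidth: Δω = ω₀/Q = 1.439e+04 rad/s; BW = Δω/(2π) = 2290 Hz.

(a) f₀ = 2.054e+04 Hz  (b) Q = 8.969  (c) BW = 2290 Hz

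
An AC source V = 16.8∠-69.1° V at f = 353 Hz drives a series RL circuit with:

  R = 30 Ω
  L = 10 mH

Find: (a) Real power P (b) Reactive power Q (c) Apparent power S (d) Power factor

Step 1 — Angular frequency: ω = 2π·f = 2π·353 = 2218 rad/s.
Step 2 — Component impedances:
  R: Z = R = 30 Ω
  L: Z = jωL = j·2218·0.01 = 0 + j22.18 Ω
Step 3 — Series combination: Z_total = R + L = 30 + j22.18 Ω = 37.31∠36.5° Ω.
Step 4 — Source phasor: V = 16.8∠-69.1° V = 5.993 - j15.69 V.
Step 5 — Current: I = V / Z = -0.1209 - j0.4338 A = 0.4503∠-105.6° A.
Step 6 — Complex power: S = V·I* = 6.083 + j4.497 VA.
Step 7 — Real power: P = Re(S) = 6.083 W.
Step 8 — Reactive power: Q = Im(S) = 4.497 VAR.
Step 9 — Apparent power: |S| = 7.565 VA.
Step 10 — Power factor: PF = P/|S| = 0.8041 (lagging).

(a) P = 6.083 W  (b) Q = 4.497 VAR  (c) S = 7.565 VA  (d) PF = 0.8041 (lagging)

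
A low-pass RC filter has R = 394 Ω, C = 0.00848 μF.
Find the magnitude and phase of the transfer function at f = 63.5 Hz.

Step 1 — Angular frequency: ω = 2π·63.5 = 399 rad/s.
Step 2 — Transfer function: H(jω) = 1/(1 + jωRC).
Step 3 — Denominator: 1 + jωRC = 1 + j·399·394·8.48e-09 = 1 + j0.001333.
Step 4 — H = 1 - j0.001333.
Step 5 — Magnitude: |H| = 1 (-0.0 dB); phase: φ = -0.1°.

|H| = 1 (-0.0 dB), φ = -0.1°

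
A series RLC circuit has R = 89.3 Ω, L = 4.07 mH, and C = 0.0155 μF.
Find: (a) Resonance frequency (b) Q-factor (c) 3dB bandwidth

Step 1 — Resonance: ω₀ = 1/√(LC) = 1/√(0.00407·1.55e-08) = 1.259e+05 rad/s.
Step 2 — f₀ = ω₀/(2π) = 2.004e+04 Hz.
Step 3 — Series Q: Q = ω₀L/R = 1.259e+05·0.00407/89.3 = 5.738.
Step 4 — Bandwidth: Δω = ω₀/Q = 2.194e+04 rad/s; BW = Δω/(2π) = 3492 Hz.

(a) f₀ = 2.004e+04 Hz  (b) Q = 5.738  (c) BW = 3492 Hz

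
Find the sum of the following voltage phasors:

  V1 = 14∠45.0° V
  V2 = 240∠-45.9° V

Step 1 — Convert each phasor to rectangular form:
  V1 = 14·(cos(45.0°) + j·sin(45.0°)) = 9.899 + j9.899 V
  V2 = 240·(cos(-45.9°) + j·sin(-45.9°)) = 167 - j172.4 V
Step 2 — Sum components: V_total = 176.9 - j162.5 V.
Step 3 — Convert to polar: |V_total| = 240.2 V, ∠V_total = -42.6°.

V_total = 240.2∠-42.6° V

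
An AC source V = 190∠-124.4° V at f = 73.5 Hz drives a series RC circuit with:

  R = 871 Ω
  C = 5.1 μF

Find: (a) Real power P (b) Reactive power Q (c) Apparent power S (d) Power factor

Step 1 — Angular frequency: ω = 2π·f = 2π·73.5 = 461.8 rad/s.
Step 2 — Component impedances:
  R: Z = R = 871 Ω
  C: Z = 1/(jωC) = -j/(ω·C) = 0 - j424.6 Ω
Step 3 — Series combination: Z_total = R + C = 871 - j424.6 Ω = 969∠-26.0° Ω.
Step 4 — Source phasor: V = 190∠-124.4° V = -107.3 - j156.8 V.
Step 5 — Current: I = V / Z = -0.02869 - j0.194 A = 0.1961∠-98.4° A.
Step 6 — Complex power: S = V·I* = 33.49 - j16.32 VA.
Step 7 — Real power: P = Re(S) = 33.49 W.
Step 8 — Reactive power: Q = Im(S) = -16.32 VAR.
Step 9 — Apparent power: |S| = 37.26 VA.
Step 10 — Power factor: PF = P/|S| = 0.8989 (leading).

(a) P = 33.49 W  (b) Q = -16.32 VAR  (c) S = 37.26 VA  (d) PF = 0.8989 (leading)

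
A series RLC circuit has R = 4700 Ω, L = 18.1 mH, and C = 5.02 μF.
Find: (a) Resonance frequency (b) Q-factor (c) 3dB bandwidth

Step 1 — Resonance condition Im(Z)=0 gives ω₀ = 1/√(LC).
Step 2 — ω₀ = 1/√(0.0181·5.02e-06) = 3317 rad/s.
Step 3 — f₀ = ω₀/(2π) = 528 Hz.
Step 4 — Series Q: Q = ω₀L/R = 3317·0.0181/4700 = 0.01278.
Step 5 — 3dB bandwidth: Δω = ω₀/Q = 2.597e+05 rad/s; BW = Δω/(2π) = 4.133e+04 Hz.

(a) f₀ = 528 Hz  (b) Q = 0.01278  (c) BW = 4.133e+04 Hz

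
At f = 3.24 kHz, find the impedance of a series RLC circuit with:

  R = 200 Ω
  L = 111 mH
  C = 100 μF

Step 1 — Angular frequency: ω = 2π·f = 2π·3240 = 2.036e+04 rad/s.
Step 2 — Component impedances:
  R: Z = R = 200 Ω
  L: Z = jωL = j·2.036e+04·0.111 = 0 + j2260 Ω
  C: Z = 1/(jωC) = -j/(ω·C) = 0 - j0.4912 Ω
Step 3 — Series combination: Z_total = R + L + C = 200 + j2259 Ω = 2268∠84.9° Ω.

Z = 200 + j2259 Ω = 2268∠84.9° Ω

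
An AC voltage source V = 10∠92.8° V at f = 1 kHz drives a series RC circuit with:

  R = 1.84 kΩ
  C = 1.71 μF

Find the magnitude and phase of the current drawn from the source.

Step 1 — Angular frequency: ω = 2π·f = 2π·1000 = 6283 rad/s.
Step 2 — Component impedances:
  R: Z = R = 1840 Ω
  C: Z = 1/(jωC) = -j/(ω·C) = 0 - j93.07 Ω
Step 3 — Series combination: Z_total = R + C = 1840 - j93.07 Ω = 1842∠-2.9° Ω.
Step 4 — Source phasor: V = 10∠92.8° V = -0.4885 + j9.988 V.
Step 5 — Ohm's law: I = V / Z_total = (-0.4885 + j9.988) / (1840 - j93.07) = -0.0005387 + j0.005401 A.
Step 6 — Convert to polar: |I| = 0.005428 A, ∠I = 95.7°.

I = 0.005428∠95.7° A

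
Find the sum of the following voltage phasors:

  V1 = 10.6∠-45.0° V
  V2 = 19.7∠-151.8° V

Step 1 — Convert each phasor to rectangular form:
  V1 = 10.6·(cos(-45.0°) + j·sin(-45.0°)) = 7.495 - j7.495 V
  V2 = 19.7·(cos(-151.8°) + j·sin(-151.8°)) = -17.36 - j9.309 V
Step 2 — Sum components: V_total = -9.866 - j16.8 V.
Step 3 — Convert to polar: |V_total| = 19.49 V, ∠V_total = -120.4°.

V_total = 19.49∠-120.4° V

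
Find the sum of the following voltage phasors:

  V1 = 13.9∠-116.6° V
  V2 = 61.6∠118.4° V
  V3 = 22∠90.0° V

Step 1 — Convert each phasor to rectangular form:
  V1 = 13.9·(cos(-116.6°) + j·sin(-116.6°)) = -6.224 - j12.43 V
  V2 = 61.6·(cos(118.4°) + j·sin(118.4°)) = -29.3 + j54.19 V
  V3 = 22·(cos(90.0°) + j·sin(90.0°)) = 0 + j22 V
Step 2 — Sum components: V_total = -35.52 + j63.76 V.
Step 3 — Convert to polar: |V_total| = 72.99 V, ∠V_total = 119.1°.

V_total = 72.99∠119.1° V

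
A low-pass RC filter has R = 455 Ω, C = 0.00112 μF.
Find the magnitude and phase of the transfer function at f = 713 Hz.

Step 1 — Angular frequency: ω = 2π·713 = 4480 rad/s.
Step 2 — Transfer function: H(jω) = 1/(1 + jωRC).
Step 3 — Denominator: 1 + jωRC = 1 + j·4480·455·1.12e-09 = 1 + j0.002283.
Step 4 — H = 1 - j0.002283.
Step 5 — Magnitude: |H| = 1 (-0.0 dB); phase: φ = -0.1°.

|H| = 1 (-0.0 dB), φ = -0.1°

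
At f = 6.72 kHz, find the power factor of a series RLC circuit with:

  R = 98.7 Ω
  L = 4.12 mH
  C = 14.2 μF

Step 1 — Angular frequency: ω = 2π·f = 2π·6720 = 4.222e+04 rad/s.
Step 2 — Component impedances:
  R: Z = R = 98.7 Ω
  L: Z = jωL = j·4.222e+04·0.00412 = 0 + j174 Ω
  C: Z = 1/(jωC) = -j/(ω·C) = 0 - j1.668 Ω
Step 3 — Series combination: Z_total = R + L + C = 98.7 + j172.3 Ω = 198.6∠60.2° Ω.
Step 4 — Power factor: PF = cos(φ) = Re(Z)/|Z| = 98.7/198.56 = 0.4971.
Step 5 — Type: Im(Z) = 172.3 ⇒ lagging (phase φ = 60.2°).

PF = 0.4971 (lagging, φ = 60.2°)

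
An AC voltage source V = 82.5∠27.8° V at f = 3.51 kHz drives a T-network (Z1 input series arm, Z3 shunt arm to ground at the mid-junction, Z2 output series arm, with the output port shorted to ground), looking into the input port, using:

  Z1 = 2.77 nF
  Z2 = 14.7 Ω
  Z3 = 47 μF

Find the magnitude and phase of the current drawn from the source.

Step 1 — Angular frequency: ω = 2π·f = 2π·3510 = 2.205e+04 rad/s.
Step 2 — Component impedances:
  Z1: Z = 1/(jωC) = -j/(ω·C) = 0 - j1.637e+04 Ω
  Z2: Z = R = 14.7 Ω
  Z3: Z = 1/(jωC) = -j/(ω·C) = 0 - j0.9648 Ω
Step 3 — With the output port shorted to ground, the output series arm Z2 runs from the junction to ground; the shunt arm Z3 also runs from the junction to ground. They appear in parallel: Z3 || Z2 = 0.06304 - j0.9606 Ω.
Step 4 — Series with input arm Z1: Z_in = Z1 + (Z3 || Z2) = 0.06304 - j1.637e+04 Ω = 1.637e+04∠-90.0° Ω.
Step 5 — Source phasor: V = 82.5∠27.8° V = 72.98 + j38.48 V.
Step 6 — Ohm's law: I = V / Z_total = (72.98 + j38.48) / (0.06304 - j1.637e+04) = -0.00235 + j0.004458 A.
Step 7 — Convert to polar: |I| = 0.00504 A, ∠I = 117.8°.

I = 0.00504∠117.8° A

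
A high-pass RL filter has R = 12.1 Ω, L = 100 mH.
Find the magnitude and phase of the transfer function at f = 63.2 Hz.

Step 1 — Angular frequency: ω = 2π·63.2 = 397.1 rad/s.
Step 2 — Transfer function: H(jω) = jωL/(R + jωL).
Step 3 — Numerator jωL = j·39.71; denominator R + jωL = 12.1 + j39.71.
Step 4 — H = 0.915 + j0.2788.
Step 5 — Magnitude: |H| = 0.9566 (-0.4 dB); phase: φ = 16.9°.

|H| = 0.9566 (-0.4 dB), φ = 16.9°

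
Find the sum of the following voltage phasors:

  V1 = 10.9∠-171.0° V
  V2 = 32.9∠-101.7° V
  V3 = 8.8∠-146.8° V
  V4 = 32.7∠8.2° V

Step 1 — Convert each phasor to rectangular form:
  V1 = 10.9·(cos(-171.0°) + j·sin(-171.0°)) = -10.77 - j1.705 V
  V2 = 32.9·(cos(-101.7°) + j·sin(-101.7°)) = -6.672 - j32.22 V
  V3 = 8.8·(cos(-146.8°) + j·sin(-146.8°)) = -7.364 - j4.819 V
  V4 = 32.7·(cos(8.2°) + j·sin(8.2°)) = 32.37 + j4.664 V
Step 2 — Sum components: V_total = 7.565 - j34.08 V.
Step 3 — Convert to polar: |V_total| = 34.91 V, ∠V_total = -77.5°.

V_total = 34.91∠-77.5° V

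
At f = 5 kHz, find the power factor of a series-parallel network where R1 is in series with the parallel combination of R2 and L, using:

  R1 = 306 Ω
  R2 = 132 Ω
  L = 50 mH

Step 1 — Angular frequency: ω = 2π·f = 2π·5000 = 3.142e+04 rad/s.
Step 2 — Component impedances:
  R1: Z = R = 306 Ω
  R2: Z = R = 132 Ω
  L: Z = jωL = j·3.142e+04·0.05 = 0 + j1571 Ω
Step 3 — Parallel branch: R2 || L = 1/(1/R2 + 1/L) = 131.1 + j11.01 Ω.
Step 4 — Series with R1: Z_total = R1 + (R2 || L) = 437.1 + j11.01 Ω = 437.2∠1.4° Ω.
Step 5 — Power factor: PF = cos(φ) = Re(Z)/|Z| = 437.07/437.21 = 0.9997.
Step 6 — Type: Im(Z) = 11.01 ⇒ lagging (phase φ = 1.4°).

PF = 0.9997 (lagging, φ = 1.4°)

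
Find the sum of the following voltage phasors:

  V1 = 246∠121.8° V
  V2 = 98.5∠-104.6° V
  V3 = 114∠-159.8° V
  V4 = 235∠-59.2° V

Step 1 — Convert each phasor to rectangular form:
  V1 = 246·(cos(121.8°) + j·sin(121.8°)) = -129.6 + j209.1 V
  V2 = 98.5·(cos(-104.6°) + j·sin(-104.6°)) = -24.83 - j95.32 V
  V3 = 114·(cos(-159.8°) + j·sin(-159.8°)) = -107 - j39.36 V
  V4 = 235·(cos(-59.2°) + j·sin(-59.2°)) = 120.3 - j201.9 V
Step 2 — Sum components: V_total = -141.1 - j127.5 V.
Step 3 — Convert to polar: |V_total| = 190.2 V, ∠V_total = -137.9°.

V_total = 190.2∠-137.9° V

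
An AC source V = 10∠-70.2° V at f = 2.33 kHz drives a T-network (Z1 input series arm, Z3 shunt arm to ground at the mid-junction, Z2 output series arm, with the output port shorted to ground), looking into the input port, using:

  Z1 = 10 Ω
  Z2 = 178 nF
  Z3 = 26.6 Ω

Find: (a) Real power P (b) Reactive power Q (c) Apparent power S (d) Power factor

Step 1 — Angular frequency: ω = 2π·f = 2π·2330 = 1.464e+04 rad/s.
Step 2 — Component impedances:
  Z1: Z = R = 10 Ω
  Z2: Z = 1/(jωC) = -j/(ω·C) = 0 - j383.7 Ω
  Z3: Z = R = 26.6 Ω
Step 3 — With the output port shorted to ground, the output series arm Z2 runs from the junction to ground; the shunt arm Z3 also runs from the junction to ground. They appear in parallel: Z3 || Z2 = 26.47 - j1.835 Ω.
Step 4 — Series with input arm Z1: Z_in = Z1 + (Z3 || Z2) = 36.47 - j1.835 Ω = 36.52∠-2.9° Ω.
Step 5 — Source phasor: V = 10∠-70.2° V = 3.387 - j9.409 V.
Step 6 — Current: I = V / Z = 0.1056 - j0.2527 A = 0.2738∠-67.3° A.
Step 7 — Complex power: S = V·I* = 2.735 - j0.1376 VA.
Step 8 — Real power: P = Re(S) = 2.735 W.
Step 9 — Reactive power: Q = Im(S) = -0.1376 VAR.
Step 10 — Apparent power: |S| = 2.738 VA.
Step 11 — Power factor: PF = P/|S| = 0.9987 (leading).

(a) P = 2.735 W  (b) Q = -0.1376 VAR  (c) S = 2.738 VA  (d) PF = 0.9987 (leading)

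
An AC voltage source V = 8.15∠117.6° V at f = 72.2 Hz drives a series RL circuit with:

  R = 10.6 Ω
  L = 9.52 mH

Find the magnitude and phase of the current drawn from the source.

Step 1 — Angular frequency: ω = 2π·f = 2π·72.2 = 453.6 rad/s.
Step 2 — Component impedances:
  R: Z = R = 10.6 Ω
  L: Z = jωL = j·453.6·0.00952 = 0 + j4.319 Ω
Step 3 — Series combination: Z_total = R + L = 10.6 + j4.319 Ω = 11.45∠22.2° Ω.
Step 4 — Source phasor: V = 8.15∠117.6° V = -3.776 + j7.223 V.
Step 5 — Ohm's law: I = V / Z_total = (-3.776 + j7.223) / (10.6 + j4.319) = -0.06741 + j0.7088 A.
Step 6 — Convert to polar: |I| = 0.712 A, ∠I = 95.4°.

I = 0.712∠95.4° A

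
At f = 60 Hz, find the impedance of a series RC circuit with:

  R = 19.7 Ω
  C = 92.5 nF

Step 1 — Angular frequency: ω = 2π·f = 2π·60 = 377 rad/s.
Step 2 — Component impedances:
  R: Z = R = 19.7 Ω
  C: Z = 1/(jωC) = -j/(ω·C) = 0 - j2.868e+04 Ω
Step 3 — Series combination: Z_total = R + C = 19.7 - j2.868e+04 Ω = 2.868e+04∠-90.0° Ω.

Z = 19.7 - j2.868e+04 Ω = 2.868e+04∠-90.0° Ω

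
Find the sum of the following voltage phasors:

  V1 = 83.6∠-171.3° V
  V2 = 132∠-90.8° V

Step 1 — Convert each phasor to rectangular form:
  V1 = 83.6·(cos(-171.3°) + j·sin(-171.3°)) = -82.64 - j12.65 V
  V2 = 132·(cos(-90.8°) + j·sin(-90.8°)) = -1.843 - j132 V
Step 2 — Sum components: V_total = -84.48 - j144.6 V.
Step 3 — Convert to polar: |V_total| = 167.5 V, ∠V_total = -120.3°.

V_total = 167.5∠-120.3° V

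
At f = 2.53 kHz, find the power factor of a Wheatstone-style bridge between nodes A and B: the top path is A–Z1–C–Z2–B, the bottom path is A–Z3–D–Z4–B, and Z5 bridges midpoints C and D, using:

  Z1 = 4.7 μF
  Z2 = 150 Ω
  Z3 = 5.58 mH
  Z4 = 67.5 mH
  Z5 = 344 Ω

Step 1 — Angular frequency: ω = 2π·f = 2π·2530 = 1.59e+04 rad/s.
Step 2 — Component impedances:
  Z1: Z = 1/(jωC) = -j/(ω·C) = 0 - j13.38 Ω
  Z2: Z = R = 150 Ω
  Z3: Z = jωL = j·1.59e+04·0.00558 = 0 + j88.7 Ω
  Z4: Z = jωL = j·1.59e+04·0.0675 = 0 + j1073 Ω
  Z5: Z = R = 344 Ω
Step 3 — Bridge requires nodal analysis (the Z5 bridge couples midpoints C and D, so the two paths cannot be reduced to a simple series/parallel combination). Setting node B to ground and injecting 1 A at node A, the 3-node admittance system at A, C, D solves to V_A = Z_AB = 151.1 + j5.371 Ω = 151.1∠2.0° Ω.
Step 4 — Power factor: PF = cos(φ) = Re(Z)/|Z| = 151.05/151.146 = 0.9994.
Step 5 — Type: Im(Z) = 5.371 ⇒ lagging (phase φ = 2.0°).

PF = 0.9994 (lagging, φ = 2.0°)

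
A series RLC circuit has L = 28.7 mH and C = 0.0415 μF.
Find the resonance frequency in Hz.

Step 1 — Resonance condition Im(Z)=0 gives ω₀ = 1/√(LC).
Step 2 — ω₀ = 1/√(0.0287·4.15e-08) = 2.898e+04 rad/s.
Step 3 — f₀ = ω₀/(2π) = 4612 Hz.

f₀ = 4612 Hz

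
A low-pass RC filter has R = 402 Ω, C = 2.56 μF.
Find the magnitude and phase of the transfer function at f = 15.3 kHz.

Step 1 — Angular frequency: ω = 2π·1.53e+04 = 9.613e+04 rad/s.
Step 2 — Transfer function: H(jω) = 1/(1 + jωRC).
Step 3 — Denominator: 1 + jωRC = 1 + j·9.613e+04·402·2.56e-06 = 1 + j98.93.
Step 4 — H = 0.0001022 - j0.01011.
Step 5 — Magnitude: |H| = 0.01011 (-39.9 dB); phase: φ = -89.4°.

|H| = 0.01011 (-39.9 dB), φ = -89.4°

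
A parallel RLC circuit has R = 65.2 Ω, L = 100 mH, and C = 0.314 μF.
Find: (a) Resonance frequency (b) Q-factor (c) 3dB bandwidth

Step 1 — Resonance: ω₀ = 1/√(LC) = 1/√(0.1·3.14e-07) = 5643 rad/s.
Step 2 — f₀ = ω₀/(2π) = 898.2 Hz.
Step 3 — Parallel Q: Q = R/(ω₀L) = 65.2/(5643·0.1) = 0.1155.
Step 4 — Bandwidth: Δω = ω₀/Q = 4.885e+04 rad/s; BW = Δω/(2π) = 7774 Hz.

(a) f₀ = 898.2 Hz  (b) Q = 0.1155  (c) BW = 7774 Hz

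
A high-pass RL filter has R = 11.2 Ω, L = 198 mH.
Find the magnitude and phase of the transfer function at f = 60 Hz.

Step 1 — Angular frequency: ω = 2π·60 = 377 rad/s.
Step 2 — Transfer function: H(jω) = jωL/(R + jωL).
Step 3 — Numerator jωL = j·74.64; denominator R + jωL = 11.2 + j74.64.
Step 4 — H = 0.978 + j0.1467.
Step 5 — Magnitude: |H| = 0.9889 (-0.1 dB); phase: φ = 8.5°.

|H| = 0.9889 (-0.1 dB), φ = 8.5°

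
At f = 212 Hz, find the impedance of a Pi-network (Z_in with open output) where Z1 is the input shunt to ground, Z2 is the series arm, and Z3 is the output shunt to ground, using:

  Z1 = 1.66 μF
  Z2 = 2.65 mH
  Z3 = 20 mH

Step 1 — Angular frequency: ω = 2π·f = 2π·212 = 1332 rad/s.
Step 2 — Component impedances:
  Z1: Z = 1/(jωC) = -j/(ω·C) = 0 - j452.2 Ω
  Z2: Z = jωL = j·1332·0.00265 = 0 + j3.53 Ω
  Z3: Z = jωL = j·1332·0.02 = 0 + j26.64 Ω
Step 3 — With open output, the series arm Z2 and the output shunt Z3 appear in series to ground: Z2 + Z3 = 0 + j30.17 Ω.
Step 4 — Parallel with input shunt Z1: Z_in = Z1 || (Z2 + Z3) = 0 + j32.33 Ω = 32.33∠90.0° Ω.

Z = 0 + j32.33 Ω = 32.33∠90.0° Ω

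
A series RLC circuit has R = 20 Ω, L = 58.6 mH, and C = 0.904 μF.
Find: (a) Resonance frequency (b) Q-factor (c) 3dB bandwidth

Step 1 — Resonance: ω₀ = 1/√(LC) = 1/√(0.0586·9.04e-07) = 4345 rad/s.
Step 2 — f₀ = ω₀/(2π) = 691.5 Hz.
Step 3 — Series Q: Q = ω₀L/R = 4345·0.0586/20 = 12.73.
Step 4 — Bandwidth: Δω = ω₀/Q = 341.3 rad/s; BW = Δω/(2π) = 54.32 Hz.

(a) f₀ = 691.5 Hz  (b) Q = 12.73  (c) BW = 54.32 Hz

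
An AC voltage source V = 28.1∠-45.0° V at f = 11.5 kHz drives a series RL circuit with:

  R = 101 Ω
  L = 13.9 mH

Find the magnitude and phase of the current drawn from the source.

Step 1 — Angular frequency: ω = 2π·f = 2π·1.15e+04 = 7.226e+04 rad/s.
Step 2 — Component impedances:
  R: Z = R = 101 Ω
  L: Z = jωL = j·7.226e+04·0.0139 = 0 + j1004 Ω
Step 3 — Series combination: Z_total = R + L = 101 + j1004 Ω = 1009∠84.3° Ω.
Step 4 — Source phasor: V = 28.1∠-45.0° V = 19.87 - j19.87 V.
Step 5 — Ohm's law: I = V / Z_total = (19.87 - j19.87) / (101 + j1004) = -0.01762 - j0.02155 A.
Step 6 — Convert to polar: |I| = 0.02784 A, ∠I = -129.3°.

I = 0.02784∠-129.3° A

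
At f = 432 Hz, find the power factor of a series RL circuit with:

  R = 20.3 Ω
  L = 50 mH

Step 1 — Angular frequency: ω = 2π·f = 2π·432 = 2714 rad/s.
Step 2 — Component impedances:
  R: Z = R = 20.3 Ω
  L: Z = jωL = j·2714·0.05 = 0 + j135.7 Ω
Step 3 — Series combination: Z_total = R + L = 20.3 + j135.7 Ω = 137.2∠81.5° Ω.
Step 4 — Power factor: PF = cos(φ) = Re(Z)/|Z| = 20.3/137.23 = 0.1479.
Step 5 — Type: Im(Z) = 135.7 ⇒ lagging (phase φ = 81.5°).

PF = 0.1479 (lagging, φ = 81.5°)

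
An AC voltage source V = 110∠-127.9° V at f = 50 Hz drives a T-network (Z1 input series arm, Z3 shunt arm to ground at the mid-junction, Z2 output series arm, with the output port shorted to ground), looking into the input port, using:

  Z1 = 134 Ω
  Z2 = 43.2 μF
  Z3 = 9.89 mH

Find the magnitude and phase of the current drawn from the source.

Step 1 — Angular frequency: ω = 2π·f = 2π·50 = 314.2 rad/s.
Step 2 — Component impedances:
  Z1: Z = R = 134 Ω
  Z2: Z = 1/(jωC) = -j/(ω·C) = 0 - j73.68 Ω
  Z3: Z = jωL = j·314.2·0.00989 = 0 + j3.107 Ω
Step 3 — With the output port shorted to ground, the output series arm Z2 runs from the junction to ground; the shunt arm Z3 also runs from the junction to ground. They appear in parallel: Z3 || Z2 = 0 + j3.244 Ω.
Step 4 — Series with input arm Z1: Z_in = Z1 + (Z3 || Z2) = 134 + j3.244 Ω = 134∠1.4° Ω.
Step 5 — Source phasor: V = 110∠-127.9° V = -67.57 - j86.8 V.
Step 6 — Ohm's law: I = V / Z_total = (-67.57 - j86.8) / (134 + j3.244) = -0.5196 - j0.6352 A.
Step 7 — Convert to polar: |I| = 0.8207 A, ∠I = -129.3°.

I = 0.8207∠-129.3° A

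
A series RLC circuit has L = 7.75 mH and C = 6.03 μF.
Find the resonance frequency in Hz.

Step 1 — Resonance condition Im(Z)=0 gives ω₀ = 1/√(LC).
Step 2 — ω₀ = 1/√(0.00775·6.03e-06) = 4626 rad/s.
Step 3 — f₀ = ω₀/(2π) = 736.2 Hz.

f₀ = 736.2 Hz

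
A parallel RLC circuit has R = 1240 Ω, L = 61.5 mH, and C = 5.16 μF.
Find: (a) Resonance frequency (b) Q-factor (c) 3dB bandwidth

Step 1 — Resonance: ω₀ = 1/√(LC) = 1/√(0.0615·5.16e-06) = 1775 rad/s.
Step 2 — f₀ = ω₀/(2π) = 282.5 Hz.
Step 3 — Parallel Q: Q = R/(ω₀L) = 1240/(1775·0.0615) = 11.36.
Step 4 — Bandwidth: Δω = ω₀/Q = 156.3 rad/s; BW = Δω/(2π) = 24.87 Hz.

(a) f₀ = 282.5 Hz  (b) Q = 11.36  (c) BW = 24.87 Hz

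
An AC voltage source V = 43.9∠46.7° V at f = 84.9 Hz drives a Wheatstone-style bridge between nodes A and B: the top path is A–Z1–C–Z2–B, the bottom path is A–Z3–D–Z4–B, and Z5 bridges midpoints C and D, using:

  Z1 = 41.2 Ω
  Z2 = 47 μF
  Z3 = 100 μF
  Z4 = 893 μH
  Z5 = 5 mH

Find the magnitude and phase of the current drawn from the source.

Step 1 — Angular frequency: ω = 2π·f = 2π·84.9 = 533.4 rad/s.
Step 2 — Component impedances:
  Z1: Z = R = 41.2 Ω
  Z2: Z = 1/(jωC) = -j/(ω·C) = 0 - j39.89 Ω
  Z3: Z = 1/(jωC) = -j/(ω·C) = 0 - j18.75 Ω
  Z4: Z = jωL = j·533.4·0.000893 = 0 + j0.4764 Ω
  Z5: Z = jωL = j·533.4·0.005 = 0 + j2.667 Ω
Step 3 — Bridge requires nodal analysis (the Z5 bridge couples midpoints C and D, so the two paths cannot be reduced to a simple series/parallel combination). Setting node B to ground and injecting 1 A at node A, the 3-node admittance system at A, C, D solves to V_A = Z_AB = 7.453 - j15.39 Ω = 17.1∠-64.2° Ω.
Step 4 — Source phasor: V = 43.9∠46.7° V = 30.11 + j31.95 V.
Step 5 — Ohm's law: I = V / Z_total = (30.11 + j31.95) / (7.453 - j15.39) = -0.9142 + j2.399 A.
Step 6 — Convert to polar: |I| = 2.567 A, ∠I = 110.9°.

I = 2.567∠110.9° A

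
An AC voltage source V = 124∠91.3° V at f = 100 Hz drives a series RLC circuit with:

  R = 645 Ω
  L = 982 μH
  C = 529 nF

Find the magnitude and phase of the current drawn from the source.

Step 1 — Angular frequency: ω = 2π·f = 2π·100 = 628.3 rad/s.
Step 2 — Component impedances:
  R: Z = R = 645 Ω
  L: Z = jωL = j·628.3·0.000982 = 0 + j0.617 Ω
  C: Z = 1/(jωC) = -j/(ω·C) = 0 - j3009 Ω
Step 3 — Series combination: Z_total = R + L + C = 645 - j3008 Ω = 3076∠-77.9° Ω.
Step 4 — Source phasor: V = 124∠91.3° V = -2.813 + j124 V.
Step 5 — Ohm's law: I = V / Z_total = (-2.813 + j124) / (645 - j3008) = -0.03959 + j0.007555 A.
Step 6 — Convert to polar: |I| = 0.04031 A, ∠I = 169.2°.

I = 0.04031∠169.2° A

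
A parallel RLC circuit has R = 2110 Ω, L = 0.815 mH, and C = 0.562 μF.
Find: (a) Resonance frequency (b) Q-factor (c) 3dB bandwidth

Step 1 — Resonance: ω₀ = 1/√(LC) = 1/√(0.000815·5.62e-07) = 4.673e+04 rad/s.
Step 2 — f₀ = ω₀/(2π) = 7437 Hz.
Step 3 — Parallel Q: Q = R/(ω₀L) = 2110/(4.673e+04·0.000815) = 55.41.
Step 4 — Bandwidth: Δω = ω₀/Q = 843.3 rad/s; BW = Δω/(2π) = 134.2 Hz.

(a) f₀ = 7437 Hz  (b) Q = 55.41  (c) BW = 134.2 Hz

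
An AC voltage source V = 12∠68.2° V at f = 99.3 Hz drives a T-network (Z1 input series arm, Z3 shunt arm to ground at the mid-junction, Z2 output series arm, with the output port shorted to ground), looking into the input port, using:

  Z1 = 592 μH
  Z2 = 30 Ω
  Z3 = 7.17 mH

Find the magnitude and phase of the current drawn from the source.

Step 1 — Angular frequency: ω = 2π·f = 2π·99.3 = 623.9 rad/s.
Step 2 — Component impedances:
  Z1: Z = jωL = j·623.9·0.000592 = 0 + j0.3694 Ω
  Z2: Z = R = 30 Ω
  Z3: Z = jωL = j·623.9·0.00717 = 0 + j4.474 Ω
Step 3 — With the output port shorted to ground, the output series arm Z2 runs from the junction to ground; the shunt arm Z3 also runs from the junction to ground. They appear in parallel: Z3 || Z2 = 0.6526 + j4.376 Ω.
Step 4 — Series with input arm Z1: Z_in = Z1 + (Z3 || Z2) = 0.6526 + j4.746 Ω = 4.79∠82.2° Ω.
Step 5 — Source phasor: V = 12∠68.2° V = 4.456 + j11.14 V.
Step 6 — Ohm's law: I = V / Z_total = (4.456 + j11.14) / (0.6526 + j4.746) = 2.431 - j0.6048 A.
Step 7 — Convert to polar: |I| = 2.505 A, ∠I = -14.0°.

I = 2.505∠-14.0° A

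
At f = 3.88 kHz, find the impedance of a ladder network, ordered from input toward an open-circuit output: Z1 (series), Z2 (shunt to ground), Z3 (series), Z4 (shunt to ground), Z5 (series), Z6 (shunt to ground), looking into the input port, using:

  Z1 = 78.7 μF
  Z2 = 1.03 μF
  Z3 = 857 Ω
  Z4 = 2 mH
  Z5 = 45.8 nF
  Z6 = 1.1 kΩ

Step 1 — Angular frequency: ω = 2π·f = 2π·3880 = 2.438e+04 rad/s.
Step 2 — Component impedances:
  Z1: Z = 1/(jωC) = -j/(ω·C) = 0 - j0.5212 Ω
  Z2: Z = 1/(jωC) = -j/(ω·C) = 0 - j39.82 Ω
  Z3: Z = R = 857 Ω
  Z4: Z = jωL = j·2.438e+04·0.002 = 0 + j48.76 Ω
  Z5: Z = 1/(jωC) = -j/(ω·C) = 0 - j895.6 Ω
  Z6: Z = R = 1100 Ω
Step 3 — Ladder network (open output): work backward from the far end, alternating series and parallel combinations. Z_in = 1.847 - j40.37 Ω = 40.41∠-87.4° Ω.

Z = 1.847 - j40.37 Ω = 40.41∠-87.4° Ω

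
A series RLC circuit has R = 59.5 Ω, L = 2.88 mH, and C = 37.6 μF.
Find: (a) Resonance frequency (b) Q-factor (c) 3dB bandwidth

Step 1 — Resonance: ω₀ = 1/√(LC) = 1/√(0.00288·3.76e-05) = 3039 rad/s.
Step 2 — f₀ = ω₀/(2π) = 483.6 Hz.
Step 3 — Series Q: Q = ω₀L/R = 3039·0.00288/59.5 = 0.1471.
Step 4 — Bandwidth: Δω = ω₀/Q = 2.066e+04 rad/s; BW = Δω/(2π) = 3288 Hz.

(a) f₀ = 483.6 Hz  (b) Q = 0.1471  (c) BW = 3288 Hz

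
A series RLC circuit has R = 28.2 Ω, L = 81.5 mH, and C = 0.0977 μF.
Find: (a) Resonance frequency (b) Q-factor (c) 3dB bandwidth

Step 1 — Resonance condition Im(Z)=0 gives ω₀ = 1/√(LC).
Step 2 — ω₀ = 1/√(0.0815·9.77e-08) = 1.121e+04 rad/s.
Step 3 — f₀ = ω₀/(2π) = 1784 Hz.
Step 4 — Series Q: Q = ω₀L/R = 1.121e+04·0.0815/28.2 = 32.39.
Step 5 — 3dB bandwidth: Δω = ω₀/Q = 346 rad/s; BW = Δω/(2π) = 55.07 Hz.

(a) f₀ = 1784 Hz  (b) Q = 32.39  (c) BW = 55.07 Hz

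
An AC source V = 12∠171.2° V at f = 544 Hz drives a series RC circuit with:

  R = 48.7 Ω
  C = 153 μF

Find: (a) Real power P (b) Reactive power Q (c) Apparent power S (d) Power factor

Step 1 — Angular frequency: ω = 2π·f = 2π·544 = 3418 rad/s.
Step 2 — Component impedances:
  R: Z = R = 48.7 Ω
  C: Z = 1/(jωC) = -j/(ω·C) = 0 - j1.912 Ω
Step 3 — Series combination: Z_total = R + C = 48.7 - j1.912 Ω = 48.74∠-2.2° Ω.
Step 4 — Source phasor: V = 12∠171.2° V = -11.86 + j1.836 V.
Step 5 — Current: I = V / Z = -0.2446 + j0.02809 A = 0.2462∠173.4° A.
Step 6 — Complex power: S = V·I* = 2.952 - j0.1159 VA.
Step 7 — Real power: P = Re(S) = 2.952 W.
Step 8 — Reactive power: Q = Im(S) = -0.1159 VAR.
Step 9 — Apparent power: |S| = 2.955 VA.
Step 10 — Power factor: PF = P/|S| = 0.9992 (leading).

(a) P = 2.952 W  (b) Q = -0.1159 VAR  (c) S = 2.955 VA  (d) PF = 0.9992 (leading)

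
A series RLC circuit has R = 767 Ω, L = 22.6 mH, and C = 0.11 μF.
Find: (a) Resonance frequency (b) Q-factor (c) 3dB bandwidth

Step 1 — Resonance condition Im(Z)=0 gives ω₀ = 1/√(LC).
Step 2 — ω₀ = 1/√(0.0226·1.1e-07) = 2.006e+04 rad/s.
Step 3 — f₀ = ω₀/(2π) = 3192 Hz.
Step 4 — Series Q: Q = ω₀L/R = 2.006e+04·0.0226/767 = 0.591.
Step 5 — 3dB bandwidth: Δω = ω₀/Q = 3.394e+04 rad/s; BW = Δω/(2π) = 5401 Hz.

(a) f₀ = 3192 Hz  (b) Q = 0.591  (c) BW = 5401 Hz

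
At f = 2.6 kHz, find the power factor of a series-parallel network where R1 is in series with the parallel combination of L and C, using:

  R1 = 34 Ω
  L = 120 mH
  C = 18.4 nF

Step 1 — Angular frequency: ω = 2π·f = 2π·2600 = 1.634e+04 rad/s.
Step 2 — Component impedances:
  R1: Z = R = 34 Ω
  L: Z = jωL = j·1.634e+04·0.12 = 0 + j1960 Ω
  C: Z = 1/(jωC) = -j/(ω·C) = 0 - j3327 Ω
Step 3 — Parallel branch: L || C = 1/(1/L + 1/C) = 0 + j4773 Ω.
Step 4 — Series with R1: Z_total = R1 + (L || C) = 34 + j4773 Ω = 4773∠89.6° Ω.
Step 5 — Power factor: PF = cos(φ) = Re(Z)/|Z| = 34/4772.8 = 0.007124.
Step 6 — Type: Im(Z) = 4773 ⇒ lagging (phase φ = 89.6°).

PF = 0.007124 (lagging, φ = 89.6°)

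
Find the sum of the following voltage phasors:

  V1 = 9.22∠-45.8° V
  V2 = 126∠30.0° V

Step 1 — Convert each phasor to rectangular form:
  V1 = 9.22·(cos(-45.8°) + j·sin(-45.8°)) = 6.428 - j6.61 V
  V2 = 126·(cos(30.0°) + j·sin(30.0°)) = 109.1 + j63 V
Step 2 — Sum components: V_total = 115.5 + j56.39 V.
Step 3 — Convert to polar: |V_total| = 128.6 V, ∠V_total = 26.0°.

V_total = 128.6∠26.0° V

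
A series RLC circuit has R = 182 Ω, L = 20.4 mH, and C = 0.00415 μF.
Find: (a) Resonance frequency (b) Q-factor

Step 1 — Resonance condition Im(Z)=0 gives ω₀ = 1/√(LC).
Step 2 — ω₀ = 1/√(0.0204·4.15e-09) = 1.087e+05 rad/s.
Step 3 — f₀ = ω₀/(2π) = 1.73e+04 Hz.
Step 4 — Series Q: Q = ω₀L/R = 1.087e+05·0.0204/182 = 12.18.

(a) f₀ = 1.73e+04 Hz  (b) Q = 12.18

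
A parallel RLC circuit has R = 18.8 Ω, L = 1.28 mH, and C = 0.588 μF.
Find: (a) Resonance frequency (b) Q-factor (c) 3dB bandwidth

Step 1 — Resonance: ω₀ = 1/√(LC) = 1/√(0.00128·5.88e-07) = 3.645e+04 rad/s.
Step 2 — f₀ = ω₀/(2π) = 5801 Hz.
Step 3 — Parallel Q: Q = R/(ω₀L) = 18.8/(3.645e+04·0.00128) = 0.4029.
Step 4 — Bandwidth: Δω = ω₀/Q = 9.046e+04 rad/s; BW = Δω/(2π) = 1.44e+04 Hz.

(a) f₀ = 5801 Hz  (b) Q = 0.4029  (c) BW = 1.44e+04 Hz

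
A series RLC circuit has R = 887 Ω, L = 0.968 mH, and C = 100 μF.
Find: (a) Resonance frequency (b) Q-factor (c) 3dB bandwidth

Step 1 — Resonance: ω₀ = 1/√(LC) = 1/√(0.000968·0.0001) = 3214 rad/s.
Step 2 — f₀ = ω₀/(2π) = 511.5 Hz.
Step 3 — Series Q: Q = ω₀L/R = 3214·0.000968/887 = 0.003508.
Step 4 — Bandwidth: Δω = ω₀/Q = 9.163e+05 rad/s; BW = Δω/(2π) = 1.458e+05 Hz.

(a) f₀ = 511.5 Hz  (b) Q = 0.003508  (c) BW = 1.458e+05 Hz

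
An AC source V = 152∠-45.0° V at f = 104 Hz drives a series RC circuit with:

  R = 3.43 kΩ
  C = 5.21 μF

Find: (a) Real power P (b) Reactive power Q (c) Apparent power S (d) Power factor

Step 1 — Angular frequency: ω = 2π·f = 2π·104 = 653.5 rad/s.
Step 2 — Component impedances:
  R: Z = R = 3430 Ω
  C: Z = 1/(jωC) = -j/(ω·C) = 0 - j293.7 Ω
Step 3 — Series combination: Z_total = R + C = 3430 - j293.7 Ω = 3443∠-4.9° Ω.
Step 4 — Source phasor: V = 152∠-45.0° V = 107.5 - j107.5 V.
Step 5 — Current: I = V / Z = 0.03377 - j0.02844 A = 0.04415∠-40.1° A.
Step 6 — Complex power: S = V·I* = 6.687 - j0.5726 VA.
Step 7 — Real power: P = Re(S) = 6.687 W.
Step 8 — Reactive power: Q = Im(S) = -0.5726 VAR.
Step 9 — Apparent power: |S| = 6.711 VA.
Step 10 — Power factor: PF = P/|S| = 0.9964 (leading).

(a) P = 6.687 W  (b) Q = -0.5726 VAR  (c) S = 6.711 VA  (d) PF = 0.9964 (leading)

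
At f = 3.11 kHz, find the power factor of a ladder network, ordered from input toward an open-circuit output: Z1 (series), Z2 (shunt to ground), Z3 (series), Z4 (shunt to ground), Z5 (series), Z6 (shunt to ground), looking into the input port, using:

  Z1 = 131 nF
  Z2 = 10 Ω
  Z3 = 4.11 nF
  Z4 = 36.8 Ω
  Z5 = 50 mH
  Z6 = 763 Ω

Step 1 — Angular frequency: ω = 2π·f = 2π·3110 = 1.954e+04 rad/s.
Step 2 — Component impedances:
  Z1: Z = 1/(jωC) = -j/(ω·C) = 0 - j390.7 Ω
  Z2: Z = R = 10 Ω
  Z3: Z = 1/(jωC) = -j/(ω·C) = 0 - j1.245e+04 Ω
  Z4: Z = R = 36.8 Ω
  Z5: Z = jωL = j·1.954e+04·0.05 = 0 + j977 Ω
  Z6: Z = R = 763 Ω
Step 3 — Ladder network (open output): work backward from the far end, alternating series and parallel combinations. Z_in = 10 - j390.7 Ω = 390.8∠-88.5° Ω.
Step 4 — Power factor: PF = cos(φ) = Re(Z)/|Z| = 10/390.8 = 0.02559.
Step 5 — Type: Im(Z) = -390.7 ⇒ leading (phase φ = -88.5°).

PF = 0.02559 (leading, φ = -88.5°)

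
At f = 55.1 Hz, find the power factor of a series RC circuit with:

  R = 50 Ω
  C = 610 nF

Step 1 — Angular frequency: ω = 2π·f = 2π·55.1 = 346.2 rad/s.
Step 2 — Component impedances:
  R: Z = R = 50 Ω
  C: Z = 1/(jωC) = -j/(ω·C) = 0 - j4735 Ω
Step 3 — Series combination: Z_total = R + C = 50 - j4735 Ω = 4735∠-89.4° Ω.
Step 4 — Power factor: PF = cos(φ) = Re(Z)/|Z| = 50/4735 = 0.01056.
Step 5 — Type: Im(Z) = -4735 ⇒ leading (phase φ = -89.4°).

PF = 0.01056 (leading, φ = -89.4°)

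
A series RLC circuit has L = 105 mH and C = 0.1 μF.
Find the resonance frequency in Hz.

Step 1 — Resonance condition Im(Z)=0 gives ω₀ = 1/√(LC).
Step 2 — ω₀ = 1/√(0.105·1e-07) = 9759 rad/s.
Step 3 — f₀ = ω₀/(2π) = 1553 Hz.

f₀ = 1553 Hz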